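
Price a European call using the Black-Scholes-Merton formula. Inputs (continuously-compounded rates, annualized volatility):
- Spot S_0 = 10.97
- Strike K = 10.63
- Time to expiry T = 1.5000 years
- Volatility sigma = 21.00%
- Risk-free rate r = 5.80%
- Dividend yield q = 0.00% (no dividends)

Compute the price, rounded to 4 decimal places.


Answer: Price = 1.7824

Derivation:
d1 = (ln(S/K) + (r - q + 0.5*sigma^2) * T) / (sigma * sqrt(T)) = 0.58927368
d2 = d1 - sigma * sqrt(T) = 0.33207725
exp(-rT) = 0.91667710; exp(-qT) = 1.00000000
C = S_0 * exp(-qT) * N(d1) - K * exp(-rT) * N(d2)
N(d1) = 0.72216115; N(d2) = 0.63008454
C = 10.9700 * 1.00000000 * 0.72216115 - 10.6300 * 0.91667710 * 0.63008454 = 1.7824


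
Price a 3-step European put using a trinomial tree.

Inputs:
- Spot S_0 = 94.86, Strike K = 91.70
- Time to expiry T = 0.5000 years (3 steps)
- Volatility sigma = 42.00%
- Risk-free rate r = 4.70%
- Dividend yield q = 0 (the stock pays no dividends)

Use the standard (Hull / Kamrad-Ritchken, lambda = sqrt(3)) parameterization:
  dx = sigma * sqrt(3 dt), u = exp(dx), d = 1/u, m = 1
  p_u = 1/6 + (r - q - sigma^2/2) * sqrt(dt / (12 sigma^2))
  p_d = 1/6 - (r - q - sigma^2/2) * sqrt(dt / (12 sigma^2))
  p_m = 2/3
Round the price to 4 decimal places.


Answer: Price = V(0,0) = 7.9625

Derivation:
dt = T/N = 0.166667; dx = sigma*sqrt(3*dt) = 0.296985
u = exp(dx) = 1.345795; d = 1/u = 0.743055
p_u = 0.155106, p_m = 0.666667, p_d = 0.178227
Discount per step: exp(-r*dt) = 0.992197
Stock lattice S(k, j) with j the centered position index:
  k=0: S(0,+0) = 94.8600
  k=1: S(1,-1) = 70.4862; S(1,+0) = 94.8600; S(1,+1) = 127.6621
  k=2: S(2,-2) = 52.3752; S(2,-1) = 70.4862; S(2,+0) = 94.8600; S(2,+1) = 127.6621; S(2,+2) = 171.8070
  k=3: S(3,-3) = 38.9176; S(3,-2) = 52.3752; S(3,-1) = 70.4862; S(3,+0) = 94.8600; S(3,+1) = 127.6621; S(3,+2) = 171.8070; S(3,+3) = 231.2170
Terminal payoffs V(N, j) = max(K - S_T, 0):
  V(3,-3) = 52.782362; V(3,-2) = 39.324840; V(3,-1) = 21.213777; V(3,+0) = 0.000000; V(3,+1) = 0.000000; V(3,+2) = 0.000000; V(3,+3) = 0.000000
Backward induction: V(k, j) = exp(-r*dt) * [p_u * V(k+1, j+1) + p_m * V(k+1, j) + p_d * V(k+1, j-1)]
  V(2,-2) = exp(-r*dt) * [p_u*21.213777 + p_m*39.324840 + p_d*52.782362] = 38.610566
  V(2,-1) = exp(-r*dt) * [p_u*0.000000 + p_m*21.213777 + p_d*39.324840] = 20.986240
  V(2,+0) = exp(-r*dt) * [p_u*0.000000 + p_m*0.000000 + p_d*21.213777] = 3.751373
  V(2,+1) = exp(-r*dt) * [p_u*0.000000 + p_m*0.000000 + p_d*0.000000] = 0.000000
  V(2,+2) = exp(-r*dt) * [p_u*0.000000 + p_m*0.000000 + p_d*0.000000] = 0.000000
  V(1,-1) = exp(-r*dt) * [p_u*3.751373 + p_m*20.986240 + p_d*38.610566] = 21.286744
  V(1,+0) = exp(-r*dt) * [p_u*0.000000 + p_m*3.751373 + p_d*20.986240] = 6.192538
  V(1,+1) = exp(-r*dt) * [p_u*0.000000 + p_m*0.000000 + p_d*3.751373] = 0.663380
  V(0,+0) = exp(-r*dt) * [p_u*0.663380 + p_m*6.192538 + p_d*21.286744] = 7.962514


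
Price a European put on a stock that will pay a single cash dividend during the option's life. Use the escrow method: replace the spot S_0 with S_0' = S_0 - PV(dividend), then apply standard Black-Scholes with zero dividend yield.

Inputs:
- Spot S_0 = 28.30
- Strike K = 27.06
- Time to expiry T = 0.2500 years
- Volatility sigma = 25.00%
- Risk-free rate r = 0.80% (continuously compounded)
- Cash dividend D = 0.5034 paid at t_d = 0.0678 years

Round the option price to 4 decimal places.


PV(D) = D * exp(-r * t_d) = 0.5034 * 0.99945775 = 0.50312703
S_0' = S_0 - PV(D) = 28.3000 - 0.50312703 = 27.79687297
d1 = (ln(S_0'/K) + (r + sigma^2/2)*T) / (sigma*sqrt(T)) = 0.29343527
d2 = d1 - sigma*sqrt(T) = 0.16843527
exp(-rT) = 0.99800200
N(-d1) = 0.38459474; N(-d2) = 0.43312043
P = K * exp(-rT) * N(-d2) - S_0' * N(-d1) = 27.0600 * 0.99800200 * 0.43312043 - 27.79687297 * 0.38459474 = 1.0063

Answer: Price = 1.0063


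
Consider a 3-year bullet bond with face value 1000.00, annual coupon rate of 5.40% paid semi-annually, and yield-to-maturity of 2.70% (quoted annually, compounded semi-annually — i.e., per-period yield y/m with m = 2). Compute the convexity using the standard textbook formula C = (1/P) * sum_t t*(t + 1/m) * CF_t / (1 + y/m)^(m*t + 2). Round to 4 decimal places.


Coupon per period c = face * coupon_rate / m = 27.000000
Periods per year m = 2; per-period yield y/m = 0.013500
Number of cashflows N = 6
Cashflows (t years, CF_t, discount factor 1/(1+y/m)^(m*t), PV):
  t = 0.5000: CF_t = 27.000000, DF = 0.986680, PV = 26.640355
  t = 1.0000: CF_t = 27.000000, DF = 0.973537, PV = 26.285501
  t = 1.5000: CF_t = 27.000000, DF = 0.960569, PV = 25.935373
  t = 2.0000: CF_t = 27.000000, DF = 0.947774, PV = 25.589910
  t = 2.5000: CF_t = 27.000000, DF = 0.935150, PV = 25.249047
  t = 3.0000: CF_t = 1027.000000, DF = 0.922694, PV = 947.606270
Price P = sum_t PV_t = 1077.306456
Convexity numerator sum_t t*(t + 1/m) * CF_t / (1+y/m)^(m*t + 2):
  t = 0.5000: term = 12.967687
  t = 1.0000: term = 38.384864
  t = 1.5000: term = 75.747142
  t = 2.0000: term = 124.563628
  t = 2.5000: term = 184.356628
  t = 3.0000: term = 9686.563246
Convexity = (1/P) * sum = 10122.583196 / 1077.306456 = 9.396197

Answer: Convexity = 9.3962


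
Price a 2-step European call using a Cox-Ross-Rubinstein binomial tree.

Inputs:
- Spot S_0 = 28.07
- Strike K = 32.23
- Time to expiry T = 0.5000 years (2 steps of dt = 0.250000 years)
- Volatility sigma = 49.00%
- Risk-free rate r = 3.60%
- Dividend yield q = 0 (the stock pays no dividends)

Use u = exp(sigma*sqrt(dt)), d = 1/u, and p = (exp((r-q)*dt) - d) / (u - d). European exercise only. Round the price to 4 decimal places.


Answer: Price = V(0,0) = 2.7914

Derivation:
dt = T/N = 0.250000
u = exp(sigma*sqrt(dt)) = 1.277621; d = 1/u = 0.782705
p = (exp((r-q)*dt) - d) / (u - d) = 0.457322
Discount per step: exp(-r*dt) = 0.991040
Stock lattice S(k, i) with i counting down-moves:
  k=0: S(0,0) = 28.0700
  k=1: S(1,0) = 35.8628; S(1,1) = 21.9705
  k=2: S(2,0) = 45.8191; S(2,1) = 28.0700; S(2,2) = 17.1964
Terminal payoffs V(N, i) = max(S_T - K, 0):
  V(2,0) = 13.589116; V(2,1) = 0.000000; V(2,2) = 0.000000
Backward induction: V(k, i) = exp(-r*dt) * [p * V(k+1, i) + (1-p) * V(k+1, i+1)].
  V(1,0) = exp(-r*dt) * [p*13.589116 + (1-p)*0.000000] = 6.158915
  V(1,1) = exp(-r*dt) * [p*0.000000 + (1-p)*0.000000] = 0.000000
  V(0,0) = exp(-r*dt) * [p*6.158915 + (1-p)*0.000000] = 2.791368


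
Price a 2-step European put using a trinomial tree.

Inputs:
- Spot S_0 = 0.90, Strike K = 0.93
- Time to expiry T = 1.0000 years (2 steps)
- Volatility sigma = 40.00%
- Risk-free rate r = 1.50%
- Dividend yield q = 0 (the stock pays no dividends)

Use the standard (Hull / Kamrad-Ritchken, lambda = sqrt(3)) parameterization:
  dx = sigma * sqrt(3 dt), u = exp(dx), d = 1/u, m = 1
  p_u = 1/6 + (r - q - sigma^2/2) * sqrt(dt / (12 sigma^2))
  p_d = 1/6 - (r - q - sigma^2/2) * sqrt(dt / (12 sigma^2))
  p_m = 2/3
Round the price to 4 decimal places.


Answer: Price = V(0,0) = 0.1374

Derivation:
dt = T/N = 0.500000; dx = sigma*sqrt(3*dt) = 0.489898
u = exp(dx) = 1.632150; d = 1/u = 0.612689
p_u = 0.133496, p_m = 0.666667, p_d = 0.199837
Discount per step: exp(-r*dt) = 0.992528
Stock lattice S(k, j) with j the centered position index:
  k=0: S(0,+0) = 0.9000
  k=1: S(1,-1) = 0.5514; S(1,+0) = 0.9000; S(1,+1) = 1.4689
  k=2: S(2,-2) = 0.3378; S(2,-1) = 0.5514; S(2,+0) = 0.9000; S(2,+1) = 1.4689; S(2,+2) = 2.3975
Terminal payoffs V(N, j) = max(K - S_T, 0):
  V(2,-2) = 0.592151; V(2,-1) = 0.378580; V(2,+0) = 0.030000; V(2,+1) = 0.000000; V(2,+2) = 0.000000
Backward induction: V(k, j) = exp(-r*dt) * [p_u * V(k+1, j+1) + p_m * V(k+1, j) + p_d * V(k+1, j-1)]
  V(1,-1) = exp(-r*dt) * [p_u*0.030000 + p_m*0.378580 + p_d*0.592151] = 0.371925
  V(1,+0) = exp(-r*dt) * [p_u*0.000000 + p_m*0.030000 + p_d*0.378580] = 0.094940
  V(1,+1) = exp(-r*dt) * [p_u*0.000000 + p_m*0.000000 + p_d*0.030000] = 0.005950
  V(0,+0) = exp(-r*dt) * [p_u*0.005950 + p_m*0.094940 + p_d*0.371925] = 0.137378


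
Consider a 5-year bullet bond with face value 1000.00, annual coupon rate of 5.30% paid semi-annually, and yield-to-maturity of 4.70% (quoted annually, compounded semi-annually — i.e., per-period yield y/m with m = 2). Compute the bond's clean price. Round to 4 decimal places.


Answer: Price = 1026.4609

Derivation:
Coupon per period c = face * coupon_rate / m = 26.500000
Periods per year m = 2; per-period yield y/m = 0.023500
Number of cashflows N = 10
Cashflows (t years, CF_t, discount factor 1/(1+y/m)^(m*t), PV):
  t = 0.5000: CF_t = 26.500000, DF = 0.977040, PV = 25.891549
  t = 1.0000: CF_t = 26.500000, DF = 0.954606, PV = 25.297068
  t = 1.5000: CF_t = 26.500000, DF = 0.932688, PV = 24.716236
  t = 2.0000: CF_t = 26.500000, DF = 0.911273, PV = 24.148741
  t = 2.5000: CF_t = 26.500000, DF = 0.890350, PV = 23.594275
  t = 3.0000: CF_t = 26.500000, DF = 0.869907, PV = 23.052540
  t = 3.5000: CF_t = 26.500000, DF = 0.849934, PV = 22.523244
  t = 4.0000: CF_t = 26.500000, DF = 0.830419, PV = 22.006101
  t = 4.5000: CF_t = 26.500000, DF = 0.811352, PV = 21.500831
  t = 5.0000: CF_t = 1026.500000, DF = 0.792723, PV = 813.730293
Price P = sum_t PV_t = 1026.460877


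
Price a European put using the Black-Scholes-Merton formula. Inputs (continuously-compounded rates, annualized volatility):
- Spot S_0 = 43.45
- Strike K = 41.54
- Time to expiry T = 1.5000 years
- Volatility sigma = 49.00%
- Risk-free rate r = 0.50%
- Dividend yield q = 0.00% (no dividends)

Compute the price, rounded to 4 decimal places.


d1 = (ln(S/K) + (r - q + 0.5*sigma^2) * T) / (sigma * sqrt(T)) = 0.38746767
d2 = d1 - sigma * sqrt(T) = -0.21265731
exp(-rT) = 0.99252805; exp(-qT) = 1.00000000
P = K * exp(-rT) * N(-d2) - S_0 * exp(-qT) * N(-d1)
N(-d1) = 0.34920501; N(-d2) = 0.58420287
P = 41.5400 * 0.99252805 * 0.58420287 - 43.4500 * 1.00000000 * 0.34920501 = 8.9135

Answer: Price = 8.9135


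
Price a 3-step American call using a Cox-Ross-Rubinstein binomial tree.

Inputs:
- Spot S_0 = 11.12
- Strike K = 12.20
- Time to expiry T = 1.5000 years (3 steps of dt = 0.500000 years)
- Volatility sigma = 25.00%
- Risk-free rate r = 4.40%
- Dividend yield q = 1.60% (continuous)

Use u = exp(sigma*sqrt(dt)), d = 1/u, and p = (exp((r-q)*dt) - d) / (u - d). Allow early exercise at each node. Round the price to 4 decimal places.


Answer: Price = V(0,0) = 1.1356

Derivation:
dt = T/N = 0.500000
u = exp(sigma*sqrt(dt)) = 1.193365; d = 1/u = 0.837967
p = (exp((r-q)*dt) - d) / (u - d) = 0.495590
Discount per step: exp(-r*dt) = 0.978240
Stock lattice S(k, i) with i counting down-moves:
  k=0: S(0,0) = 11.1200
  k=1: S(1,0) = 13.2702; S(1,1) = 9.3182
  k=2: S(2,0) = 15.8362; S(2,1) = 11.1200; S(2,2) = 7.8083
  k=3: S(3,0) = 18.8984; S(3,1) = 13.2702; S(3,2) = 9.3182; S(3,3) = 6.5431
Terminal payoffs V(N, i) = max(S_T - K, 0):
  V(3,0) = 6.698364; V(3,1) = 1.070214; V(3,2) = 0.000000; V(3,3) = 0.000000
Backward induction: V(k, i) = exp(-r*dt) * [p * V(k+1, i) + (1-p) * V(k+1, i+1)]; then take max(V_cont, immediate exercise) for American.
  V(2,0) = exp(-r*dt) * [p*6.698364 + (1-p)*1.070214] = 3.775488; exercise = 3.636203; V(2,0) = max -> 3.775488
  V(2,1) = exp(-r*dt) * [p*1.070214 + (1-p)*0.000000] = 0.518846; exercise = 0.000000; V(2,1) = max -> 0.518846
  V(2,2) = exp(-r*dt) * [p*0.000000 + (1-p)*0.000000] = 0.000000; exercise = 0.000000; V(2,2) = max -> 0.000000
  V(1,0) = exp(-r*dt) * [p*3.775488 + (1-p)*0.518846] = 2.086397; exercise = 1.070214; V(1,0) = max -> 2.086397
  V(1,1) = exp(-r*dt) * [p*0.518846 + (1-p)*0.000000] = 0.251540; exercise = 0.000000; V(1,1) = max -> 0.251540
  V(0,0) = exp(-r*dt) * [p*2.086397 + (1-p)*0.251540] = 1.135616; exercise = 0.000000; V(0,0) = max -> 1.135616


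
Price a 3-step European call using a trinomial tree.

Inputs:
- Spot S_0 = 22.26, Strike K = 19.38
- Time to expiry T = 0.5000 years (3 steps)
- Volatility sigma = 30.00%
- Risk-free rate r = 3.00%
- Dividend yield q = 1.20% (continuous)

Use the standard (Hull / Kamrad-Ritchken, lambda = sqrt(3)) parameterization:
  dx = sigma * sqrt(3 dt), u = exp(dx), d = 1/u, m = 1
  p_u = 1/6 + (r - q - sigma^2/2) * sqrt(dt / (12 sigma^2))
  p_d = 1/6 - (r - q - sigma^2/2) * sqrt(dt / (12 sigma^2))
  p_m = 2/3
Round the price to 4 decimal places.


Answer: Price = V(0,0) = 3.7147

Derivation:
dt = T/N = 0.166667; dx = sigma*sqrt(3*dt) = 0.212132
u = exp(dx) = 1.236311; d = 1/u = 0.808858
p_u = 0.156060, p_m = 0.666667, p_d = 0.177273
Discount per step: exp(-r*dt) = 0.995012
Stock lattice S(k, j) with j the centered position index:
  k=0: S(0,+0) = 22.2600
  k=1: S(1,-1) = 18.0052; S(1,+0) = 22.2600; S(1,+1) = 27.5203
  k=2: S(2,-2) = 14.5636; S(2,-1) = 18.0052; S(2,+0) = 22.2600; S(2,+1) = 27.5203; S(2,+2) = 34.0236
  k=3: S(3,-3) = 11.7799; S(3,-2) = 14.5636; S(3,-1) = 18.0052; S(3,+0) = 22.2600; S(3,+1) = 27.5203; S(3,+2) = 34.0236; S(3,+3) = 42.0638
Terminal payoffs V(N, j) = max(S_T - K, 0):
  V(3,-3) = 0.000000; V(3,-2) = 0.000000; V(3,-1) = 0.000000; V(3,+0) = 2.880000; V(3,+1) = 8.140285; V(3,+2) = 14.643634; V(3,+3) = 22.683797
Backward induction: V(k, j) = exp(-r*dt) * [p_u * V(k+1, j+1) + p_m * V(k+1, j) + p_d * V(k+1, j-1)]
  V(2,-2) = exp(-r*dt) * [p_u*0.000000 + p_m*0.000000 + p_d*0.000000] = 0.000000
  V(2,-1) = exp(-r*dt) * [p_u*2.880000 + p_m*0.000000 + p_d*0.000000] = 0.447211
  V(2,+0) = exp(-r*dt) * [p_u*8.140285 + p_m*2.880000 + p_d*0.000000] = 3.174461
  V(2,+1) = exp(-r*dt) * [p_u*14.643634 + p_m*8.140285 + p_d*2.880000] = 8.181680
  V(2,+2) = exp(-r*dt) * [p_u*22.683797 + p_m*14.643634 + p_d*8.140285] = 14.671969
  V(1,-1) = exp(-r*dt) * [p_u*3.174461 + p_m*0.447211 + p_d*0.000000] = 0.789590
  V(1,+0) = exp(-r*dt) * [p_u*8.181680 + p_m*3.174461 + p_d*0.447211] = 3.455101
  V(1,+1) = exp(-r*dt) * [p_u*14.671969 + p_m*8.181680 + p_d*3.174461] = 8.265478
  V(0,+0) = exp(-r*dt) * [p_u*8.265478 + p_m*3.455101 + p_d*0.789590] = 3.714665


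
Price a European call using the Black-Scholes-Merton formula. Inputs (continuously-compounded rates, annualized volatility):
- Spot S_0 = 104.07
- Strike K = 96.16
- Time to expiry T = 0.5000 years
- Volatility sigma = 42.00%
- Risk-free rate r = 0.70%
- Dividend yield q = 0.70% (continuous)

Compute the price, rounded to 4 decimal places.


Answer: Price = 16.1295

Derivation:
d1 = (ln(S/K) + (r - q + 0.5*sigma^2) * T) / (sigma * sqrt(T)) = 0.41466856
d2 = d1 - sigma * sqrt(T) = 0.11768371
exp(-rT) = 0.99650612; exp(-qT) = 0.99650612
C = S_0 * exp(-qT) * N(d1) - K * exp(-rT) * N(d2)
N(d1) = 0.66080772; N(d2) = 0.54684086
C = 104.0700 * 0.99650612 * 0.66080772 - 96.1600 * 0.99650612 * 0.54684086 = 16.1295


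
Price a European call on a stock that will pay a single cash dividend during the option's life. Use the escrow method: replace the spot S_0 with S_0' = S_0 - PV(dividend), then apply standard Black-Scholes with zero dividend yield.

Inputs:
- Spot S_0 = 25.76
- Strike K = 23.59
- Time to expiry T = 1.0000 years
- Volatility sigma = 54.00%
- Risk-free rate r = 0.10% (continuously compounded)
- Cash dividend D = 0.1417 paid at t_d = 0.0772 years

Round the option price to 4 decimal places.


PV(D) = D * exp(-r * t_d) = 0.1417 * 0.99992280 = 0.14168906
S_0' = S_0 - PV(D) = 25.7600 - 0.14168906 = 25.61831094
d1 = (ln(S_0'/K) + (r + sigma^2/2)*T) / (sigma*sqrt(T)) = 0.42460088
d2 = d1 - sigma*sqrt(T) = -0.11539912
exp(-rT) = 0.99900050
N(d1) = 0.66443617; N(d2) = 0.45406439
C = S_0' * N(d1) - K * exp(-rT) * N(d2) = 25.61831094 * 0.66443617 - 23.5900 * 0.99900050 * 0.45406439 = 6.3211

Answer: Price = 6.3211


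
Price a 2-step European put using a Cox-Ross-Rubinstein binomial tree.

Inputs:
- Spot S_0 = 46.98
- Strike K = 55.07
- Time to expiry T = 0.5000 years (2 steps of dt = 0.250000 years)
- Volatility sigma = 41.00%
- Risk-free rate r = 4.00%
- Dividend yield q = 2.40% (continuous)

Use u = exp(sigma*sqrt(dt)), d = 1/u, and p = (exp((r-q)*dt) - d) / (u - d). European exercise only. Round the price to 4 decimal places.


dt = T/N = 0.250000
u = exp(sigma*sqrt(dt)) = 1.227525; d = 1/u = 0.814647
p = (exp((r-q)*dt) - d) / (u - d) = 0.458636
Discount per step: exp(-r*dt) = 0.990050
Stock lattice S(k, i) with i counting down-moves:
  k=0: S(0,0) = 46.9800
  k=1: S(1,0) = 57.6691; S(1,1) = 38.2721
  k=2: S(2,0) = 70.7903; S(2,1) = 46.9800; S(2,2) = 31.1783
Terminal payoffs V(N, i) = max(K - S_T, 0):
  V(2,0) = 0.000000; V(2,1) = 8.090000; V(2,2) = 23.891711
Backward induction: V(k, i) = exp(-r*dt) * [p * V(k+1, i) + (1-p) * V(k+1, i+1)].
  V(1,0) = exp(-r*dt) * [p*0.000000 + (1-p)*8.090000] = 4.336055
  V(1,1) = exp(-r*dt) * [p*8.090000 + (1-p)*23.891711] = 16.478859
  V(0,0) = exp(-r*dt) * [p*4.336055 + (1-p)*16.478859] = 10.801175

Answer: Price = V(0,0) = 10.8012


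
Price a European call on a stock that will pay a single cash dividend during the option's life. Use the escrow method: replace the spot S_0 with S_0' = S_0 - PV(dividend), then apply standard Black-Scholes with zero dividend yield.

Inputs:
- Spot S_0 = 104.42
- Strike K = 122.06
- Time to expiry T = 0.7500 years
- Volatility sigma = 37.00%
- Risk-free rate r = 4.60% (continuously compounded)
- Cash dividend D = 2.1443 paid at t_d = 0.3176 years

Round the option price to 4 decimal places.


PV(D) = D * exp(-r * t_d) = 2.1443 * 0.98549660 = 2.11320036
S_0' = S_0 - PV(D) = 104.4200 - 2.11320036 = 102.30679964
d1 = (ln(S_0'/K) + (r + sigma^2/2)*T) / (sigma*sqrt(T)) = -0.28305483
d2 = d1 - sigma*sqrt(T) = -0.60348423
exp(-rT) = 0.96608834
N(d1) = 0.38856740; N(d2) = 0.27309330
C = S_0' * N(d1) - K * exp(-rT) * N(d2) = 102.30679964 * 0.38856740 - 122.0600 * 0.96608834 * 0.27309330 = 7.5497

Answer: Price = 7.5497


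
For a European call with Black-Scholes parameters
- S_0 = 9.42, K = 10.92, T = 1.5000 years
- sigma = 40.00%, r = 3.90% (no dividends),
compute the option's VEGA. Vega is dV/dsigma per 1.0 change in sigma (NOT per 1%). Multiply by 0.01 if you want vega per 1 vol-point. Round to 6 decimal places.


d1 = 0.0627459624; d2 = -0.4271519861
phi(d1) = 0.3981577239; exp(-qT) = 1.0000000000; exp(-rT) = 0.9431782404
Vega = S * exp(-qT) * phi(d1) * sqrt(T) = 9.4200 * 1.0000000000 * 0.3981577239 * 1.2247448714 = 4.593584

Answer: Vega = 4.593584


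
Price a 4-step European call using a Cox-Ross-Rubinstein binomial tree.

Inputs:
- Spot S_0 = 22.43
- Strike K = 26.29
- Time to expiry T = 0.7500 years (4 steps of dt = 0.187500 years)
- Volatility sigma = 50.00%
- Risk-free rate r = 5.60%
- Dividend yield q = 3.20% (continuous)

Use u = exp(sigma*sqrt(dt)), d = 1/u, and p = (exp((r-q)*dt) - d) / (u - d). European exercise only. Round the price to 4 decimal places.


Answer: Price = V(0,0) = 2.7693

Derivation:
dt = T/N = 0.187500
u = exp(sigma*sqrt(dt)) = 1.241731; d = 1/u = 0.805327
p = (exp((r-q)*dt) - d) / (u - d) = 0.456419
Discount per step: exp(-r*dt) = 0.989555
Stock lattice S(k, i) with i counting down-moves:
  k=0: S(0,0) = 22.4300
  k=1: S(1,0) = 27.8520; S(1,1) = 18.0635
  k=2: S(2,0) = 34.5847; S(2,1) = 22.4300; S(2,2) = 14.5470
  k=3: S(3,0) = 42.9449; S(3,1) = 27.8520; S(3,2) = 18.0635; S(3,3) = 11.7151
  k=4: S(4,0) = 53.3260; S(4,1) = 34.5847; S(4,2) = 22.4300; S(4,3) = 14.5470; S(4,4) = 9.4345
Terminal payoffs V(N, i) = max(S_T - K, 0):
  V(4,0) = 27.036039; V(4,1) = 8.294723; V(4,2) = 0.000000; V(4,3) = 0.000000; V(4,4) = 0.000000
Backward induction: V(k, i) = exp(-r*dt) * [p * V(k+1, i) + (1-p) * V(k+1, i+1)].
  V(3,0) = exp(-r*dt) * [p*27.036039 + (1-p)*8.294723] = 16.672624
  V(3,1) = exp(-r*dt) * [p*8.294723 + (1-p)*0.000000] = 3.746323
  V(3,2) = exp(-r*dt) * [p*0.000000 + (1-p)*0.000000] = 0.000000
  V(3,3) = exp(-r*dt) * [p*0.000000 + (1-p)*0.000000] = 0.000000
  V(2,0) = exp(-r*dt) * [p*16.672624 + (1-p)*3.746323] = 9.545373
  V(2,1) = exp(-r*dt) * [p*3.746323 + (1-p)*0.000000] = 1.692032
  V(2,2) = exp(-r*dt) * [p*0.000000 + (1-p)*0.000000] = 0.000000
  V(1,0) = exp(-r*dt) * [p*9.545373 + (1-p)*1.692032] = 5.221330
  V(1,1) = exp(-r*dt) * [p*1.692032 + (1-p)*0.000000] = 0.764208
  V(0,0) = exp(-r*dt) * [p*5.221330 + (1-p)*0.764208] = 2.769291


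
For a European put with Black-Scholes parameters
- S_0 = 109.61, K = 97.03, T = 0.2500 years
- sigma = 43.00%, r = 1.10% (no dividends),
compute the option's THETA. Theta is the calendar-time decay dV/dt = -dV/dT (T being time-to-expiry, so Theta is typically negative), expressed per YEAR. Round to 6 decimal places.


Answer: Theta = -14.508546

Derivation:
d1 = 0.6873065218; d2 = 0.4723065218
phi(d1) = 0.3150154289; exp(-qT) = 1.0000000000; exp(-rT) = 0.9972537778
Theta = -S*exp(-qT)*phi(d1)*sigma/(2*sqrt(T)) + r*K*exp(-rT)*N(-d2) - q*S*exp(-qT)*N(-d1)
N(-d1) = 0.2459447949; N(-d2) = 0.3183540080; sqrt(T) = 0.5000000000
Term 1 = -109.6100 * 1.0000000000 * 0.3150154289 * 0.4300 / (2 * 0.5000000000) = -14.8474016995
Term 2 = 0.0110 * 97.0300 * 0.9972537778 * 0.3183540080 = 0.3388556479
Term 3 = 0 (no dividend yield, q = 0)
Theta = -14.8474016995 + (0.3388556479) + (0.0000000000) = -14.508546


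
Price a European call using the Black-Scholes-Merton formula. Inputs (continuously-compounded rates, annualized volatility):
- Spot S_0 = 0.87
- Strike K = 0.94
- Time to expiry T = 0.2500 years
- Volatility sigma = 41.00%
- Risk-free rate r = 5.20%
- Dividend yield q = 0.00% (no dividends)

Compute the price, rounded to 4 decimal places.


d1 = (ln(S/K) + (r - q + 0.5*sigma^2) * T) / (sigma * sqrt(T)) = -0.21158129
d2 = d1 - sigma * sqrt(T) = -0.41658129
exp(-rT) = 0.98708414; exp(-qT) = 1.00000000
C = S_0 * exp(-qT) * N(d1) - K * exp(-rT) * N(d2)
N(d1) = 0.41621686; N(d2) = 0.33849235
C = 0.8700 * 1.00000000 * 0.41621686 - 0.9400 * 0.98708414 * 0.33849235 = 0.0480

Answer: Price = 0.0480


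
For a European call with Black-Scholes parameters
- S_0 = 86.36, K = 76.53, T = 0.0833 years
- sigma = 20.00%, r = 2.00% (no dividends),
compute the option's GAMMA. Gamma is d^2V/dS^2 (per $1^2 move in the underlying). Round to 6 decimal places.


d1 = 2.1511833225; d2 = 2.0934598438
phi(d1) = 0.0394495209; exp(-qT) = 1.0000000000; exp(-rT) = 0.9983353870
Gamma = exp(-qT) * phi(d1) / (S * sigma * sqrt(T)) = 1.0000000000 * 0.0394495209 / (86.3600 * 0.2000 * 0.2886173938) = 0.007914

Answer: Gamma = 0.007914


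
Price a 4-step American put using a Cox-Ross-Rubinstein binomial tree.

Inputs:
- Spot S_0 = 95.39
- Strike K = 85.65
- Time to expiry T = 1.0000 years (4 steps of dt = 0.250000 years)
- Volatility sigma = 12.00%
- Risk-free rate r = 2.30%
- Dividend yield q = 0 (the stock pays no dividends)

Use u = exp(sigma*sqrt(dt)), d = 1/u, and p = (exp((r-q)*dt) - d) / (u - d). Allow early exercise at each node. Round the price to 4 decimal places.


dt = T/N = 0.250000
u = exp(sigma*sqrt(dt)) = 1.061837; d = 1/u = 0.941765
p = (exp((r-q)*dt) - d) / (u - d) = 0.533030
Discount per step: exp(-r*dt) = 0.994266
Stock lattice S(k, i) with i counting down-moves:
  k=0: S(0,0) = 95.3900
  k=1: S(1,0) = 101.2886; S(1,1) = 89.8349
  k=2: S(2,0) = 107.5519; S(2,1) = 95.3900; S(2,2) = 84.6033
  k=3: S(3,0) = 114.2026; S(3,1) = 101.2886; S(3,2) = 89.8349; S(3,3) = 79.6764
  k=4: S(4,0) = 121.2645; S(4,1) = 107.5519; S(4,2) = 95.3900; S(4,3) = 84.6033; S(4,4) = 75.0364
Terminal payoffs V(N, i) = max(K - S_T, 0):
  V(4,0) = 0.000000; V(4,1) = 0.000000; V(4,2) = 0.000000; V(4,3) = 1.046660; V(4,4) = 10.613568
Backward induction: V(k, i) = exp(-r*dt) * [p * V(k+1, i) + (1-p) * V(k+1, i+1)]; then take max(V_cont, immediate exercise) for American.
  V(3,0) = exp(-r*dt) * [p*0.000000 + (1-p)*0.000000] = 0.000000; exercise = 0.000000; V(3,0) = max -> 0.000000
  V(3,1) = exp(-r*dt) * [p*0.000000 + (1-p)*0.000000] = 0.000000; exercise = 0.000000; V(3,1) = max -> 0.000000
  V(3,2) = exp(-r*dt) * [p*0.000000 + (1-p)*1.046660] = 0.485956; exercise = 0.000000; V(3,2) = max -> 0.485956
  V(3,3) = exp(-r*dt) * [p*1.046660 + (1-p)*10.613568] = 5.482500; exercise = 5.973575; V(3,3) = max -> 5.973575
  V(2,0) = exp(-r*dt) * [p*0.000000 + (1-p)*0.000000] = 0.000000; exercise = 0.000000; V(2,0) = max -> 0.000000
  V(2,1) = exp(-r*dt) * [p*0.000000 + (1-p)*0.485956] = 0.225626; exercise = 0.000000; V(2,1) = max -> 0.225626
  V(2,2) = exp(-r*dt) * [p*0.485956 + (1-p)*5.973575] = 3.031029; exercise = 1.046660; V(2,2) = max -> 3.031029
  V(1,0) = exp(-r*dt) * [p*0.000000 + (1-p)*0.225626] = 0.104756; exercise = 0.000000; V(1,0) = max -> 0.104756
  V(1,1) = exp(-r*dt) * [p*0.225626 + (1-p)*3.031029] = 1.526859; exercise = 0.000000; V(1,1) = max -> 1.526859
  V(0,0) = exp(-r*dt) * [p*0.104756 + (1-p)*1.526859] = 0.764427; exercise = 0.000000; V(0,0) = max -> 0.764427

Answer: Price = V(0,0) = 0.7644


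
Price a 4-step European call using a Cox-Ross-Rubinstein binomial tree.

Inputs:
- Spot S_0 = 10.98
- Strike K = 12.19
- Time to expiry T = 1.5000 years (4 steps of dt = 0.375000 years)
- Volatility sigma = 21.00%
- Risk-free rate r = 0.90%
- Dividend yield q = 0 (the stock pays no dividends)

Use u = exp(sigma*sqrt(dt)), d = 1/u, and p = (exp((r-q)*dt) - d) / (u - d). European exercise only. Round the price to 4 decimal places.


Answer: Price = V(0,0) = 0.7844

Derivation:
dt = T/N = 0.375000
u = exp(sigma*sqrt(dt)) = 1.137233; d = 1/u = 0.879327
p = (exp((r-q)*dt) - d) / (u - d) = 0.481003
Discount per step: exp(-r*dt) = 0.996631
Stock lattice S(k, i) with i counting down-moves:
  k=0: S(0,0) = 10.9800
  k=1: S(1,0) = 12.4868; S(1,1) = 9.6550
  k=2: S(2,0) = 14.2004; S(2,1) = 10.9800; S(2,2) = 8.4899
  k=3: S(3,0) = 16.1492; S(3,1) = 12.4868; S(3,2) = 9.6550; S(3,3) = 7.4654
  k=4: S(4,0) = 18.3654; S(4,1) = 14.2004; S(4,2) = 10.9800; S(4,3) = 8.4899; S(4,4) = 6.5645
Terminal payoffs V(N, i) = max(S_T - K, 0):
  V(4,0) = 6.175397; V(4,1) = 2.010425; V(4,2) = 0.000000; V(4,3) = 0.000000; V(4,4) = 0.000000
Backward induction: V(k, i) = exp(-r*dt) * [p * V(k+1, i) + (1-p) * V(k+1, i+1)].
  V(3,0) = exp(-r*dt) * [p*6.175397 + (1-p)*2.010425] = 4.000265
  V(3,1) = exp(-r*dt) * [p*2.010425 + (1-p)*0.000000] = 0.963762
  V(3,2) = exp(-r*dt) * [p*0.000000 + (1-p)*0.000000] = 0.000000
  V(3,3) = exp(-r*dt) * [p*0.000000 + (1-p)*0.000000] = 0.000000
  V(2,0) = exp(-r*dt) * [p*4.000265 + (1-p)*0.963762] = 2.416160
  V(2,1) = exp(-r*dt) * [p*0.963762 + (1-p)*0.000000] = 0.462010
  V(2,2) = exp(-r*dt) * [p*0.000000 + (1-p)*0.000000] = 0.000000
  V(1,0) = exp(-r*dt) * [p*2.416160 + (1-p)*0.462010] = 1.397239
  V(1,1) = exp(-r*dt) * [p*0.462010 + (1-p)*0.000000] = 0.221480
  V(0,0) = exp(-r*dt) * [p*1.397239 + (1-p)*0.221480] = 0.784371


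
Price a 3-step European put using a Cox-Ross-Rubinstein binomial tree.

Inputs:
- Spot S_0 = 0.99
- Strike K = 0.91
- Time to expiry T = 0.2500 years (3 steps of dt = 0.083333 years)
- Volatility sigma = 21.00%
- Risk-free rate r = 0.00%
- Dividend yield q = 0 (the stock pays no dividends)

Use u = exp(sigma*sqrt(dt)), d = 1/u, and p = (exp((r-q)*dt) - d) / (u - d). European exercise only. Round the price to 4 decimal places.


dt = T/N = 0.083333
u = exp(sigma*sqrt(dt)) = 1.062497; d = 1/u = 0.941179
p = (exp((r-q)*dt) - d) / (u - d) = 0.484849
Discount per step: exp(-r*dt) = 1.000000
Stock lattice S(k, i) with i counting down-moves:
  k=0: S(0,0) = 0.9900
  k=1: S(1,0) = 1.0519; S(1,1) = 0.9318
  k=2: S(2,0) = 1.1176; S(2,1) = 0.9900; S(2,2) = 0.8770
  k=3: S(3,0) = 1.1875; S(3,1) = 1.0519; S(3,2) = 0.9318; S(3,3) = 0.8254
Terminal payoffs V(N, i) = max(K - S_T, 0):
  V(3,0) = 0.000000; V(3,1) = 0.000000; V(3,2) = 0.000000; V(3,3) = 0.084624
Backward induction: V(k, i) = exp(-r*dt) * [p * V(k+1, i) + (1-p) * V(k+1, i+1)].
  V(2,0) = exp(-r*dt) * [p*0.000000 + (1-p)*0.000000] = 0.000000
  V(2,1) = exp(-r*dt) * [p*0.000000 + (1-p)*0.000000] = 0.000000
  V(2,2) = exp(-r*dt) * [p*0.000000 + (1-p)*0.084624] = 0.043594
  V(1,0) = exp(-r*dt) * [p*0.000000 + (1-p)*0.000000] = 0.000000
  V(1,1) = exp(-r*dt) * [p*0.000000 + (1-p)*0.043594] = 0.022457
  V(0,0) = exp(-r*dt) * [p*0.000000 + (1-p)*0.022457] = 0.011569

Answer: Price = V(0,0) = 0.0116


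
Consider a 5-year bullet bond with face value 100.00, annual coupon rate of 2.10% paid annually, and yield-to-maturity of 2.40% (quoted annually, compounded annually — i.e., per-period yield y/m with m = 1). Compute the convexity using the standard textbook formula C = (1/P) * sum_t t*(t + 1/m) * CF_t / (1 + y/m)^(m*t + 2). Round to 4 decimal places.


Answer: Convexity = 27.0647

Derivation:
Coupon per period c = face * coupon_rate / m = 2.100000
Periods per year m = 1; per-period yield y/m = 0.024000
Number of cashflows N = 5
Cashflows (t years, CF_t, discount factor 1/(1+y/m)^(m*t), PV):
  t = 1.0000: CF_t = 2.100000, DF = 0.976562, PV = 2.050781
  t = 2.0000: CF_t = 2.100000, DF = 0.953674, PV = 2.002716
  t = 3.0000: CF_t = 2.100000, DF = 0.931323, PV = 1.955777
  t = 4.0000: CF_t = 2.100000, DF = 0.909495, PV = 1.909939
  t = 5.0000: CF_t = 102.100000, DF = 0.888178, PV = 90.683017
Price P = sum_t PV_t = 98.602230
Convexity numerator sum_t t*(t + 1/m) * CF_t / (1+y/m)^(m*t + 2):
  t = 1.0000: term = 3.911555
  t = 2.0000: term = 11.459633
  t = 3.0000: term = 22.382096
  t = 4.0000: term = 36.429193
  t = 5.0000: term = 2594.461917
Convexity = (1/P) * sum = 2668.644395 / 98.602230 = 27.064747


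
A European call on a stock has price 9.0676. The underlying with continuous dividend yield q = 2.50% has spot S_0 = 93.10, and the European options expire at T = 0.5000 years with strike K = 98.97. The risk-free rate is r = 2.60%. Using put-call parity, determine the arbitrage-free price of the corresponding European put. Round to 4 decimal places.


Answer: Put price = 14.8158

Derivation:
Put-call parity: C - P = S_0 * exp(-qT) - K * exp(-rT).
S_0 * exp(-qT) = 93.1000 * 0.98757780 = 91.94349323
K * exp(-rT) = 98.9700 * 0.98708414 = 97.69171684
P = C - S*exp(-qT) + K*exp(-rT)
P = 9.0676 - 91.94349323 + 97.69171684 = 14.8158


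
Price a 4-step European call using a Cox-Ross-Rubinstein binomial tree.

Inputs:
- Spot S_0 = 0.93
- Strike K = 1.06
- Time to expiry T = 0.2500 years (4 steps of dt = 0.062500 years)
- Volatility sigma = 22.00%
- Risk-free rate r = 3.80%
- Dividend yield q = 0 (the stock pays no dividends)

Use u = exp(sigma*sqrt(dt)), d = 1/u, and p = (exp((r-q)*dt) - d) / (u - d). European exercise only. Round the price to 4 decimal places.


Answer: Price = V(0,0) = 0.0065

Derivation:
dt = T/N = 0.062500
u = exp(sigma*sqrt(dt)) = 1.056541; d = 1/u = 0.946485
p = (exp((r-q)*dt) - d) / (u - d) = 0.507859
Discount per step: exp(-r*dt) = 0.997628
Stock lattice S(k, i) with i counting down-moves:
  k=0: S(0,0) = 0.9300
  k=1: S(1,0) = 0.9826; S(1,1) = 0.8802
  k=2: S(2,0) = 1.0381; S(2,1) = 0.9300; S(2,2) = 0.8331
  k=3: S(3,0) = 1.0968; S(3,1) = 0.9826; S(3,2) = 0.8802; S(3,3) = 0.7885
  k=4: S(4,0) = 1.1589; S(4,1) = 1.0381; S(4,2) = 0.9300; S(4,3) = 0.8331; S(4,4) = 0.7463
Terminal payoffs V(N, i) = max(S_T - K, 0):
  V(4,0) = 0.098851; V(4,1) = 0.000000; V(4,2) = 0.000000; V(4,3) = 0.000000; V(4,4) = 0.000000
Backward induction: V(k, i) = exp(-r*dt) * [p * V(k+1, i) + (1-p) * V(k+1, i+1)].
  V(3,0) = exp(-r*dt) * [p*0.098851 + (1-p)*0.000000] = 0.050083
  V(3,1) = exp(-r*dt) * [p*0.000000 + (1-p)*0.000000] = 0.000000
  V(3,2) = exp(-r*dt) * [p*0.000000 + (1-p)*0.000000] = 0.000000
  V(3,3) = exp(-r*dt) * [p*0.000000 + (1-p)*0.000000] = 0.000000
  V(2,0) = exp(-r*dt) * [p*0.050083 + (1-p)*0.000000] = 0.025375
  V(2,1) = exp(-r*dt) * [p*0.000000 + (1-p)*0.000000] = 0.000000
  V(2,2) = exp(-r*dt) * [p*0.000000 + (1-p)*0.000000] = 0.000000
  V(1,0) = exp(-r*dt) * [p*0.025375 + (1-p)*0.000000] = 0.012856
  V(1,1) = exp(-r*dt) * [p*0.000000 + (1-p)*0.000000] = 0.000000
  V(0,0) = exp(-r*dt) * [p*0.012856 + (1-p)*0.000000] = 0.006514


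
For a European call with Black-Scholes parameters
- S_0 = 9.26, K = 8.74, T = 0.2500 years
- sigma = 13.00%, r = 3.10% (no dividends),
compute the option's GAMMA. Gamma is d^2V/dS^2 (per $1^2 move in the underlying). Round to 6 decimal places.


Answer: Gamma = 0.385592

Derivation:
d1 = 1.0408670614; d2 = 0.9758670614
phi(d1) = 0.2320875395; exp(-qT) = 1.0000000000; exp(-rT) = 0.9922799538
Gamma = exp(-qT) * phi(d1) / (S * sigma * sqrt(T)) = 1.0000000000 * 0.2320875395 / (9.2600 * 0.1300 * 0.5000000000) = 0.385592


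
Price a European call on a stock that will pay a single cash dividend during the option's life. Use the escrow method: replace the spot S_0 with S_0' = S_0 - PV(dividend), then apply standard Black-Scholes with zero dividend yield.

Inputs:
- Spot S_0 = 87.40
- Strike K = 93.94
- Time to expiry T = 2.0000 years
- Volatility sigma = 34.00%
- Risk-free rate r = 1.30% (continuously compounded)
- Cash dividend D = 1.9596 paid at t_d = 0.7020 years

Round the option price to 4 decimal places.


PV(D) = D * exp(-r * t_d) = 1.9596 * 0.99091552 = 1.94179804
S_0' = S_0 - PV(D) = 87.4000 - 1.94179804 = 85.45820196
d1 = (ln(S_0'/K) + (r + sigma^2/2)*T) / (sigma*sqrt(T)) = 0.09768703
d2 = d1 - sigma*sqrt(T) = -0.38314558
exp(-rT) = 0.97433509
N(d1) = 0.53890959; N(d2) = 0.35080591
C = S_0' * N(d1) - K * exp(-rT) * N(d2) = 85.45820196 * 0.53890959 - 93.9400 * 0.97433509 * 0.35080591 = 13.9453

Answer: Price = 13.9453


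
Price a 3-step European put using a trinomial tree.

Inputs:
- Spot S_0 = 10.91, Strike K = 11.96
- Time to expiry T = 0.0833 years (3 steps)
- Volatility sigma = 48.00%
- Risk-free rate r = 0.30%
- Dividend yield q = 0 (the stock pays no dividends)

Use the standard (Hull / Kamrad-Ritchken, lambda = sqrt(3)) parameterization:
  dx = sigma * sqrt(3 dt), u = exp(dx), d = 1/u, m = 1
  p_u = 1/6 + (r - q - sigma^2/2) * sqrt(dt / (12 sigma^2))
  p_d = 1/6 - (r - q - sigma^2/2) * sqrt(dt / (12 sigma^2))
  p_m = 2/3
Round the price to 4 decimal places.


dt = T/N = 0.027767; dx = sigma*sqrt(3*dt) = 0.138536
u = exp(dx) = 1.148591; d = 1/u = 0.870632
p_u = 0.155423, p_m = 0.666667, p_d = 0.177911
Discount per step: exp(-r*dt) = 0.999917
Stock lattice S(k, j) with j the centered position index:
  k=0: S(0,+0) = 10.9100
  k=1: S(1,-1) = 9.4986; S(1,+0) = 10.9100; S(1,+1) = 12.5311
  k=2: S(2,-2) = 8.2698; S(2,-1) = 9.4986; S(2,+0) = 10.9100; S(2,+1) = 12.5311; S(2,+2) = 14.3932
  k=3: S(3,-3) = 7.1999; S(3,-2) = 8.2698; S(3,-1) = 9.4986; S(3,+0) = 10.9100; S(3,+1) = 12.5311; S(3,+2) = 14.3932; S(3,+3) = 16.5319
Terminal payoffs V(N, j) = max(K - S_T, 0):
  V(3,-3) = 4.760074; V(3,-2) = 3.690227; V(3,-1) = 2.461409; V(3,+0) = 1.050000; V(3,+1) = 0.000000; V(3,+2) = 0.000000; V(3,+3) = 0.000000
Backward induction: V(k, j) = exp(-r*dt) * [p_u * V(k+1, j+1) + p_m * V(k+1, j) + p_d * V(k+1, j-1)]
  V(2,-2) = exp(-r*dt) * [p_u*2.461409 + p_m*3.690227 + p_d*4.760074] = 3.689271
  V(2,-1) = exp(-r*dt) * [p_u*1.050000 + p_m*2.461409 + p_d*3.690227] = 2.460459
  V(2,+0) = exp(-r*dt) * [p_u*0.000000 + p_m*1.050000 + p_d*2.461409] = 1.137816
  V(2,+1) = exp(-r*dt) * [p_u*0.000000 + p_m*0.000000 + p_d*1.050000] = 0.186791
  V(2,+2) = exp(-r*dt) * [p_u*0.000000 + p_m*0.000000 + p_d*0.000000] = 0.000000
  V(1,-1) = exp(-r*dt) * [p_u*1.137816 + p_m*2.460459 + p_d*3.689271] = 2.473303
  V(1,+0) = exp(-r*dt) * [p_u*0.186791 + p_m*1.137816 + p_d*2.460459] = 1.225216
  V(1,+1) = exp(-r*dt) * [p_u*0.000000 + p_m*0.186791 + p_d*1.137816] = 0.326930
  V(0,+0) = exp(-r*dt) * [p_u*0.326930 + p_m*1.225216 + p_d*2.473303] = 1.307541

Answer: Price = V(0,0) = 1.3075


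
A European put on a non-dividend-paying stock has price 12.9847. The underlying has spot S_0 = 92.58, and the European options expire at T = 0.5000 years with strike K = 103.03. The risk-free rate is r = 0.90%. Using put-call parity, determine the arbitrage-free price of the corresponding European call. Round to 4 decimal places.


Put-call parity: C - P = S_0 * exp(-qT) - K * exp(-rT).
S_0 * exp(-qT) = 92.5800 * 1.00000000 = 92.58000000
K * exp(-rT) = 103.0300 * 0.99551011 = 102.56740662
C = P + S*exp(-qT) - K*exp(-rT)
C = 12.9847 + 92.58000000 - 102.56740662 = 2.9973

Answer: Call price = 2.9973


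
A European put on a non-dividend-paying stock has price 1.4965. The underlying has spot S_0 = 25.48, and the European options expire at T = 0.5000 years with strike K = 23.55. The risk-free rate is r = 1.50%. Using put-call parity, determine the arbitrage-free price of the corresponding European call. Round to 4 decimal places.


Put-call parity: C - P = S_0 * exp(-qT) - K * exp(-rT).
S_0 * exp(-qT) = 25.4800 * 1.00000000 = 25.48000000
K * exp(-rT) = 23.5500 * 0.99252805 = 23.37403569
C = P + S*exp(-qT) - K*exp(-rT)
C = 1.4965 + 25.48000000 - 23.37403569 = 3.6025

Answer: Call price = 3.6025


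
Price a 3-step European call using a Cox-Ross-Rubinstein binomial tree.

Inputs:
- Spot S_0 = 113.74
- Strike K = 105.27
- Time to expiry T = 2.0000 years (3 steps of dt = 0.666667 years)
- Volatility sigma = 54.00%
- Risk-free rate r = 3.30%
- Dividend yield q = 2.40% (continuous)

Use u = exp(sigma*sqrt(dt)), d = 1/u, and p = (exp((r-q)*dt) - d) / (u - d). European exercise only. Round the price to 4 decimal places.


Answer: Price = V(0,0) = 38.1588

Derivation:
dt = T/N = 0.666667
u = exp(sigma*sqrt(dt)) = 1.554118; d = 1/u = 0.643452
p = (exp((r-q)*dt) - d) / (u - d) = 0.398133
Discount per step: exp(-r*dt) = 0.978240
Stock lattice S(k, i) with i counting down-moves:
  k=0: S(0,0) = 113.7400
  k=1: S(1,0) = 176.7654; S(1,1) = 73.1862
  k=2: S(2,0) = 274.7142; S(2,1) = 113.7400; S(2,2) = 47.0918
  k=3: S(3,0) = 426.9383; S(3,1) = 176.7654; S(3,2) = 73.1862; S(3,3) = 30.3013
Terminal payoffs V(N, i) = max(S_T - K, 0):
  V(3,0) = 321.668341; V(3,1) = 71.495376; V(3,2) = 0.000000; V(3,3) = 0.000000
Backward induction: V(k, i) = exp(-r*dt) * [p * V(k+1, i) + (1-p) * V(k+1, i+1)].
  V(2,0) = exp(-r*dt) * [p*321.668341 + (1-p)*71.495376] = 167.374444
  V(2,1) = exp(-r*dt) * [p*71.495376 + (1-p)*0.000000] = 27.845283
  V(2,2) = exp(-r*dt) * [p*0.000000 + (1-p)*0.000000] = 0.000000
  V(1,0) = exp(-r*dt) * [p*167.374444 + (1-p)*27.845283] = 81.581757
  V(1,1) = exp(-r*dt) * [p*27.845283 + (1-p)*0.000000] = 10.844894
  V(0,0) = exp(-r*dt) * [p*81.581757 + (1-p)*10.844894] = 38.158777


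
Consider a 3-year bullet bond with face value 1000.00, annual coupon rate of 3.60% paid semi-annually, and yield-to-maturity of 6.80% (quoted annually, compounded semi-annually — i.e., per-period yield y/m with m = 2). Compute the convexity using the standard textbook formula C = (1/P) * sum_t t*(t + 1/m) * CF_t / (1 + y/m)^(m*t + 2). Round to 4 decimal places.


Answer: Convexity = 9.2276

Derivation:
Coupon per period c = face * coupon_rate / m = 18.000000
Periods per year m = 2; per-period yield y/m = 0.034000
Number of cashflows N = 6
Cashflows (t years, CF_t, discount factor 1/(1+y/m)^(m*t), PV):
  t = 0.5000: CF_t = 18.000000, DF = 0.967118, PV = 17.408124
  t = 1.0000: CF_t = 18.000000, DF = 0.935317, PV = 16.835710
  t = 1.5000: CF_t = 18.000000, DF = 0.904562, PV = 16.282118
  t = 2.0000: CF_t = 18.000000, DF = 0.874818, PV = 15.746729
  t = 2.5000: CF_t = 18.000000, DF = 0.846052, PV = 15.228945
  t = 3.0000: CF_t = 1018.000000, DF = 0.818233, PV = 832.960765
Price P = sum_t PV_t = 914.462390
Convexity numerator sum_t t*(t + 1/m) * CF_t / (1+y/m)^(m*t + 2):
  t = 0.5000: term = 8.141059
  t = 1.0000: term = 23.620093
  t = 1.5000: term = 45.686834
  t = 2.0000: term = 73.640932
  t = 2.5000: term = 106.829205
  t = 3.0000: term = 8180.366603
Convexity = (1/P) * sum = 8438.284727 / 914.462390 = 9.227591


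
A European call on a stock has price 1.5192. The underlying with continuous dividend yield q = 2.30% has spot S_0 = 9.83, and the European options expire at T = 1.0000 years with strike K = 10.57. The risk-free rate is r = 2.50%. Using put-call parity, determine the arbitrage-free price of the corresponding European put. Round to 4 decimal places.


Put-call parity: C - P = S_0 * exp(-qT) - K * exp(-rT).
S_0 * exp(-qT) = 9.8300 * 0.97726248 = 9.60649022
K * exp(-rT) = 10.5700 * 0.97530991 = 10.30902577
P = C - S*exp(-qT) + K*exp(-rT)
P = 1.5192 - 9.60649022 + 10.30902577 = 2.2217

Answer: Put price = 2.2217


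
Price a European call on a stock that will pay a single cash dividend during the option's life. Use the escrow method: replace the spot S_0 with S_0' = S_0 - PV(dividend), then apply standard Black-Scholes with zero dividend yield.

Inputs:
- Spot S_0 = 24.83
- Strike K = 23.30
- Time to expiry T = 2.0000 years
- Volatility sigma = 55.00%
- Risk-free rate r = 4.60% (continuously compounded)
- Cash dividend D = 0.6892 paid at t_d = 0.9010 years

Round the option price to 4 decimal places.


Answer: Price = 8.4208

Derivation:
PV(D) = D * exp(-r * t_d) = 0.6892 * 0.95940114 = 0.66121927
S_0' = S_0 - PV(D) = 24.8300 - 0.66121927 = 24.16878073
d1 = (ln(S_0'/K) + (r + sigma^2/2)*T) / (sigma*sqrt(T)) = 0.55425393
d2 = d1 - sigma*sqrt(T) = -0.22356352
exp(-rT) = 0.91210515
N(d1) = 0.71029746; N(d2) = 0.41154847
C = S_0' * N(d1) - K * exp(-rT) * N(d2) = 24.16878073 * 0.71029746 - 23.3000 * 0.91210515 * 0.41154847 = 8.4208
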